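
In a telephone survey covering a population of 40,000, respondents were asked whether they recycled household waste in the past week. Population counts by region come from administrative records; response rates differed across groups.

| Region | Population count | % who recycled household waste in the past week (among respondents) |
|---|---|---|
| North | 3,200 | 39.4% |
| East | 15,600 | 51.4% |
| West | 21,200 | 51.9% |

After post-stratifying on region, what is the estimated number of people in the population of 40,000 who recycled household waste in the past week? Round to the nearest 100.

20,300

Estimated count per cell = population count × respondent percentage:
  North: 3,200 × 39.4% = 1260.8
  East: 15,600 × 51.4% = 8018.4
  West: 21,200 × 51.9% = 11002.8
Estimated total = 20,282 → 20,300.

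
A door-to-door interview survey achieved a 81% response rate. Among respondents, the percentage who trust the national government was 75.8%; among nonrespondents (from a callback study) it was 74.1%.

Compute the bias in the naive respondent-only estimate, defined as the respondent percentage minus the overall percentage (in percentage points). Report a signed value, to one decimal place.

Nonresponse fraction = 1 − 0.81 = 0.19.
Bias = (nonresponse fraction) × (respondent percentage − nonrespondent percentage)
     = 0.19 × (75.8 − 74.1) = 0.19 × 1.7 = 0.323.

+0.3 percentage points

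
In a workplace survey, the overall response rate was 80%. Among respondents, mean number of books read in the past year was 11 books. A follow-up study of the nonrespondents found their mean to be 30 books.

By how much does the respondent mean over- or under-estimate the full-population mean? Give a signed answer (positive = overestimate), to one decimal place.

Nonresponse fraction = 1 − 0.8 = 0.2.
Bias = (nonresponse fraction) × (respondent mean − nonrespondent mean)
     = 0.2 × (11 − 30) = 0.2 × -19 = -3.8.

-3.8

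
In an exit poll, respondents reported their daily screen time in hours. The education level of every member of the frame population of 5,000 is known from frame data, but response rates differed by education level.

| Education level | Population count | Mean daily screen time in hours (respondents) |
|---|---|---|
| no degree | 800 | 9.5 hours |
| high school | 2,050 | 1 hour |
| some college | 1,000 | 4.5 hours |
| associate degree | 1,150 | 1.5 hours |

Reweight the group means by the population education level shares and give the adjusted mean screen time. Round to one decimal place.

Weight each group's respondent value by its population share:
  no degree: (800/5,000) × 9.5 = 1.52
  high school: (2,050/5,000) × 1 = 0.41
  some college: (1,000/5,000) × 4.5 = 0.9
  associate degree: (1,150/5,000) × 1.5 = 0.345
Post-stratified estimate = 3.175 → 3.2.

3.2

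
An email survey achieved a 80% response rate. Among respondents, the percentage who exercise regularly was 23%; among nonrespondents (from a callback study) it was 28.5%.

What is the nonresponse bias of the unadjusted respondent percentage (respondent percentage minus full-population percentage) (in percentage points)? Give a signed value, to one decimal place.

Nonresponse fraction = 1 − 0.8 = 0.2.
Bias = (nonresponse fraction) × (respondent percentage − nonrespondent percentage)
     = 0.2 × (23 − 28.5) = 0.2 × -5.5 = -1.1.

-1.1 percentage points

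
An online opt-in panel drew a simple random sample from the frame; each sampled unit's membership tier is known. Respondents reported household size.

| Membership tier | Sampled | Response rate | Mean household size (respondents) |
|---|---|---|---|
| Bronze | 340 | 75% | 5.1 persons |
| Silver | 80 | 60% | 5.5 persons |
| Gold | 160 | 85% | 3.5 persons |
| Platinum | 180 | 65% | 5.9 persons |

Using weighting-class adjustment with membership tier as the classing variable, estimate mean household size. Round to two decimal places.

4.99

With weight = n_sampled/n_responded per class, the weighted class total is n_sampled:
  Bronze: 340 × 5.1 = 1734
  Silver: 80 × 5.5 = 440
  Gold: 160 × 3.5 = 560
  Platinum: 180 × 5.9 = 1062
Adjusted estimate = 3796 / 760 = 4.99474 → 4.99.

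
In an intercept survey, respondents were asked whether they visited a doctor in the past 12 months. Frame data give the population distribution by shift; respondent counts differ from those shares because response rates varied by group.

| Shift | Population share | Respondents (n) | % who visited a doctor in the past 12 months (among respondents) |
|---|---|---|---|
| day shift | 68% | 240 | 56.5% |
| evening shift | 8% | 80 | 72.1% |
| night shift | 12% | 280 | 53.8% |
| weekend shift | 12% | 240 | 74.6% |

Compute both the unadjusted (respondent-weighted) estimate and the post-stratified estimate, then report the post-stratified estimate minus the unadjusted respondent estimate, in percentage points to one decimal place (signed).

-2.7 percentage points

Without adjustment, the pooled respondent share is:
  (240/840)×56.5 + (80/840)×72.1 + (280/840)×53.8 + (240/840)×74.6 = 62.2571%
Post-stratifying to population shares instead:
  0.68×56.5 + 0.08×72.1 + 0.12×53.8 + 0.12×74.6 = 59.596%
Difference = 59.596 − 62.2571 = -2.6611 pp.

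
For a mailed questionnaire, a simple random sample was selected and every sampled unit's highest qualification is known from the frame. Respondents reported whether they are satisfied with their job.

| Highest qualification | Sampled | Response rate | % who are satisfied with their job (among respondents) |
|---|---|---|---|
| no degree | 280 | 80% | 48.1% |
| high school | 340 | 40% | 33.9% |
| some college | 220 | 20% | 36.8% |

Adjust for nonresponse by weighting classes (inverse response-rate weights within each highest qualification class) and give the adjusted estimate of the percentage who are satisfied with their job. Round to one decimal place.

39.4%

With weight = n_sampled/n_responded per class, the weighted class total is n_sampled:
  no degree: 280 × 48.1 = 13,468
  high school: 340 × 33.9 = 11,526
  some college: 220 × 36.8 = 8096
Adjusted estimate = 33,090 / 840 = 39.3929 → 39.4%.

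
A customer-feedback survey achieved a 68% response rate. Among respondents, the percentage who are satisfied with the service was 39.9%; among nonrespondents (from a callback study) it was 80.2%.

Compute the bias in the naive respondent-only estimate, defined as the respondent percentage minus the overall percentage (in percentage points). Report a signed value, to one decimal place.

Nonresponse fraction = 1 − 0.68 = 0.32.
Bias = (nonresponse fraction) × (respondent percentage − nonrespondent percentage)
     = 0.32 × (39.9 − 80.2) = 0.32 × -40.3 = -12.896.

-12.9 percentage points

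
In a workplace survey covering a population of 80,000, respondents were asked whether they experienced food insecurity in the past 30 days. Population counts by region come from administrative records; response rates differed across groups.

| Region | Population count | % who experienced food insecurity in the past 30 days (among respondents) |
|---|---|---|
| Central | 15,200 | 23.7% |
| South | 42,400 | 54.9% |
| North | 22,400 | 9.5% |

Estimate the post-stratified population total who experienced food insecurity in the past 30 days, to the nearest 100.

Each cell contributes its population count × the respondent rate:
  Central: 15,200 × 23.7% = 3602.4
  South: 42,400 × 54.9% = 23277.6
  North: 22,400 × 9.5% = 2128
Estimated total = 29,008 → 29,000.

29,000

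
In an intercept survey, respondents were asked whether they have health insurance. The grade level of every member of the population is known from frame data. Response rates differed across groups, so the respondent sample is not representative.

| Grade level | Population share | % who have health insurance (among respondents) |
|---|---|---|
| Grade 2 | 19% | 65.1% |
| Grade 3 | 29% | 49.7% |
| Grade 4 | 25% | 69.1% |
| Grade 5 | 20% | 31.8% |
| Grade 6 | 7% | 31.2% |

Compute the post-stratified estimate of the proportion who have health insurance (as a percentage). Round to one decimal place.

Post-stratification weights by population share, not respondent share:
  Grade 2: 0.19 × 65.1 = 12.369
  Grade 3: 0.29 × 49.7 = 14.413
  Grade 4: 0.25 × 69.1 = 17.275
  Grade 5: 0.2 × 31.8 = 6.36
  Grade 6: 0.07 × 31.2 = 2.184
Post-stratified estimate = 52.601 → 52.6%.

52.6%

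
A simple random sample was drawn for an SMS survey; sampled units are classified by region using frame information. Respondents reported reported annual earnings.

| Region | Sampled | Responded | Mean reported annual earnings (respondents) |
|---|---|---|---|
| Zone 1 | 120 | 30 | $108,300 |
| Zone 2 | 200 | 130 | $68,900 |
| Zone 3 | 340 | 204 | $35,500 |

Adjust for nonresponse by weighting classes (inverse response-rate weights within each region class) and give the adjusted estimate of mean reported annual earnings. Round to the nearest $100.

$58,900

Class response rates: Zone 1 30/120 = 25%, Zone 2 130/200 = 65%, Zone 3 204/340 = 60%.
With weight = n_sampled/n_responded per class, the weighted class total is n_sampled:
  Zone 1: 120 × 108,300 = 12,996,000
  Zone 2: 200 × 68,900 = 13,780,000
  Zone 3: 340 × 35,500 = 12,070,000
Adjusted estimate = 38,846,000 / 660 = 58857.6 → $58,900.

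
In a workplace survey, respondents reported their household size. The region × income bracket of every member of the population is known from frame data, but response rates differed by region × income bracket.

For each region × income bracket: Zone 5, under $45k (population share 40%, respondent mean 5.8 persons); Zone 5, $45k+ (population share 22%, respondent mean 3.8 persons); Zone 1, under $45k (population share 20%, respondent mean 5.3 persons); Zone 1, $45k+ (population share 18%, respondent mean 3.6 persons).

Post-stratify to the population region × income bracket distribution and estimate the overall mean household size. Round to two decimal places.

Post-stratification weights by population share, not respondent share:
  Zone 5, under $45k: 0.4 × 5.8 = 2.32
  Zone 5, $45k+: 0.22 × 3.8 = 0.836
  Zone 1, under $45k: 0.2 × 5.3 = 1.06
  Zone 1, $45k+: 0.18 × 3.6 = 0.648
Post-stratified estimate = 4.864 → 4.86.

4.86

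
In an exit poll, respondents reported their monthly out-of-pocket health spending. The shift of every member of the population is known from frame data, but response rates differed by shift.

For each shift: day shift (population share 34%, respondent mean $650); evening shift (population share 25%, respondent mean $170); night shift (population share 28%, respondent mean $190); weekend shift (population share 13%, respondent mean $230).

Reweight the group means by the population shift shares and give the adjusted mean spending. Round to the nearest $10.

$350

Reweight to the known shift distribution:
  day shift: 0.34 × 650 = 221
  evening shift: 0.25 × 170 = 42.5
  night shift: 0.28 × 190 = 53.2
  weekend shift: 0.13 × 230 = 29.9
Post-stratified estimate = 346.6 → $350.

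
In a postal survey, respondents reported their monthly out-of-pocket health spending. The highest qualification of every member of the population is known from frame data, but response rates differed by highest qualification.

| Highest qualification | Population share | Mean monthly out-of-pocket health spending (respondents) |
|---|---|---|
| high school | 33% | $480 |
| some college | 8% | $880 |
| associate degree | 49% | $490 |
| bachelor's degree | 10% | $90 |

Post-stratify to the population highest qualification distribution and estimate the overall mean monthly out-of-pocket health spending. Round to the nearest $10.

$480

Post-stratification weights by population share, not respondent share:
  high school: 0.33 × 480 = 158.4
  some college: 0.08 × 880 = 70.4
  associate degree: 0.49 × 490 = 240.1
  bachelor's degree: 0.1 × 90 = 9
Post-stratified estimate = 477.9 → $480.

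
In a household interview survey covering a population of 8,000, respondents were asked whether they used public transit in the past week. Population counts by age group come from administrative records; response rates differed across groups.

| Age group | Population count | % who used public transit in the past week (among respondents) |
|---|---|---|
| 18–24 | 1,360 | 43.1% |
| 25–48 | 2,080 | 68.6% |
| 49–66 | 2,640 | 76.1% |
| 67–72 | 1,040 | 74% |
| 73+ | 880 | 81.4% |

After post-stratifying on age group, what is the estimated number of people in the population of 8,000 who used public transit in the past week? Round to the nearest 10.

5,510

Apply each group's respondent rate to its population count:
  18–24: 1,360 × 43.1% = 586.16
  25–48: 2,080 × 68.6% = 1426.88
  49–66: 2,640 × 76.1% = 2009.04
  67–72: 1,040 × 74% = 769.6
  73+: 880 × 81.4% = 716.32
Estimated total = 5508 → 5,510.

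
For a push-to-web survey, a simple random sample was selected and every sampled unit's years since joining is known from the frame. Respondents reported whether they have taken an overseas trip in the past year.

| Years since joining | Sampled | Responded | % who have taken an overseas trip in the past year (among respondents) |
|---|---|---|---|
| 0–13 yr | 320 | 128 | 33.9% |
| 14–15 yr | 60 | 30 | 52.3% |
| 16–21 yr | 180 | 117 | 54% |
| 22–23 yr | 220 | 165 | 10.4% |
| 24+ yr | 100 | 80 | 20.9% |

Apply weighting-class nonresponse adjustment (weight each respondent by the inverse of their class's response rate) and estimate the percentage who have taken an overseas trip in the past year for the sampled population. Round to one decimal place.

31.9%

Response rates by class: 0–13 yr 128/320 = 40%, 14–15 yr 30/60 = 50%, 16–21 yr 117/180 = 65%, 22–23 yr 165/220 = 75%, 24+ yr 80/100 = 80%.
Each respondent's weight = sampled/responded in their class; summing within a class gives n_sampled, so:
  0–13 yr: 320 × 33.9 = 10,848
  14–15 yr: 60 × 52.3 = 3138
  16–21 yr: 180 × 54 = 9720
  22–23 yr: 220 × 10.4 = 2288
  24+ yr: 100 × 20.9 = 2090
Adjusted estimate = 28,084 / 880 = 31.9136 → 31.9%.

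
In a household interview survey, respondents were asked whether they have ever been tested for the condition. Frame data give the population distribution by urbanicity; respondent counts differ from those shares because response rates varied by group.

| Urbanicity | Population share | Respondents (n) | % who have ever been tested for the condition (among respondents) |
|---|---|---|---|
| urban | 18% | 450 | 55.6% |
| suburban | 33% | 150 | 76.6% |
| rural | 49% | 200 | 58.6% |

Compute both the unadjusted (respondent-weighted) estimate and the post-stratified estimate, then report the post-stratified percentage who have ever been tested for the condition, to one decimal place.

64.0%

Unadjusted (pooled respondent) estimate weights by respondent counts:
  (450/800)×55.6 + (150/800)×76.6 + (200/800)×58.6 = 60.2875%
Post-stratified estimate weights by population shares:
  0.18×55.6 + 0.33×76.6 + 0.49×58.6 = 64%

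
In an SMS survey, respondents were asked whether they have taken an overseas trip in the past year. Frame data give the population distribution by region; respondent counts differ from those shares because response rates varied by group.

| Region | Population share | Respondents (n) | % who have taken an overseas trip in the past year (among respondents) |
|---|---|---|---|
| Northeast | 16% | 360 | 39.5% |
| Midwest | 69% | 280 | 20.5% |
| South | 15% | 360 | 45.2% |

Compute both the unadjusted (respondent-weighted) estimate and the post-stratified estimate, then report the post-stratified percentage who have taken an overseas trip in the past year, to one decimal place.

27.2%

Unadjusted (pooled respondent) estimate weights by respondent counts:
  (360/1000)×39.5 + (280/1000)×20.5 + (360/1000)×45.2 = 36.232%
Post-stratified estimate weights by population shares:
  0.16×39.5 + 0.69×20.5 + 0.15×45.2 = 27.245%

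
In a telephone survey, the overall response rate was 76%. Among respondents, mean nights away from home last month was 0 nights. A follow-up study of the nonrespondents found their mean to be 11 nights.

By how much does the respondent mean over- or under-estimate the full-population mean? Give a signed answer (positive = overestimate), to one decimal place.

-2.6

Nonresponse fraction = 1 − 0.76 = 0.24.
Bias = (nonresponse fraction) × (respondent mean − nonrespondent mean)
     = 0.24 × (0 − 11) = 0.24 × -11 = -2.64.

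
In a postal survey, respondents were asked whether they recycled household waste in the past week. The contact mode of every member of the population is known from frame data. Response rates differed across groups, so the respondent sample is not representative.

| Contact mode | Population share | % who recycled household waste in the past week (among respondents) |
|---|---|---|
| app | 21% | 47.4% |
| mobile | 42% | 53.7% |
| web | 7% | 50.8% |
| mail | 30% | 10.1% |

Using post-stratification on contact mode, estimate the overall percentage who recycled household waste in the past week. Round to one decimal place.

Weight each group's respondent value by its population share:
  app: 0.21 × 47.4 = 9.954
  mobile: 0.42 × 53.7 = 22.554
  web: 0.07 × 50.8 = 3.556
  mail: 0.3 × 10.1 = 3.03
Post-stratified estimate = 39.094 → 39.1%.

39.1%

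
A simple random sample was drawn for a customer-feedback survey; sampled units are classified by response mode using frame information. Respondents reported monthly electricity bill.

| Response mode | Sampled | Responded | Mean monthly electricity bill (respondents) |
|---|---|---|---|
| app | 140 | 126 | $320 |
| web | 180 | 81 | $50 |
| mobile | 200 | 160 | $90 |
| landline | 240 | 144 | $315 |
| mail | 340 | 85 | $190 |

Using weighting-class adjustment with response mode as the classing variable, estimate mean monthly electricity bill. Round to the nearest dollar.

Response rates by class: app 126/140 = 90%, web 81/180 = 45%, mobile 160/200 = 80%, landline 144/240 = 60%, mail 85/340 = 25%.
Weighting each respondent by the inverse class response rate inflates each class back to its sampled size, so the class weight is n_sampled:
  app: 140 × 320 = 44,800
  web: 180 × 50 = 9000
  mobile: 200 × 90 = 18,000
  landline: 240 × 315 = 75,600
  mail: 340 × 190 = 64,600
Adjusted estimate = 212,000 / 1,100 = 192.727 → $193.

$193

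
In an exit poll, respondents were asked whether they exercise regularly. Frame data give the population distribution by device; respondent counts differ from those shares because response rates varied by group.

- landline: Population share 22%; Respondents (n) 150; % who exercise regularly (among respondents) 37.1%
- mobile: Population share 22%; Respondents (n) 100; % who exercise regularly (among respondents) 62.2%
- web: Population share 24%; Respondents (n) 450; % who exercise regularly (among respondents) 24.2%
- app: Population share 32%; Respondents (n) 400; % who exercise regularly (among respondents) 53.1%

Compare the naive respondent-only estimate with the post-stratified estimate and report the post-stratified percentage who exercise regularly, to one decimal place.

Naive respondent-only estimate (weights = respondent counts):
  (150/1100)×37.1 + (100/1100)×62.2 + (450/1100)×24.2 + (400/1100)×53.1 = 39.9227%
Post-stratified estimate weights by population shares:
  0.22×37.1 + 0.22×62.2 + 0.24×24.2 + 0.32×53.1 = 44.646%

44.6%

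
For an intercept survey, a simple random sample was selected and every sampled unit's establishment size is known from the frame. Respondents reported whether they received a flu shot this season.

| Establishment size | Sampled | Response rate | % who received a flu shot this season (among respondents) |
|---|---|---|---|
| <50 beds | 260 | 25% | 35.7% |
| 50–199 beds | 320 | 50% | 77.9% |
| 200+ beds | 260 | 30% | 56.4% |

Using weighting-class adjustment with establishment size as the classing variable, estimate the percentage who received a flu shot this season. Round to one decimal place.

58.2%

With weight = n_sampled/n_responded per class, the weighted class total is n_sampled:
  <50 beds: 260 × 35.7 = 9282
  50–199 beds: 320 × 77.9 = 24,928
  200+ beds: 260 × 56.4 = 14,664
Adjusted estimate = 48,874 / 840 = 58.1833 → 58.2%.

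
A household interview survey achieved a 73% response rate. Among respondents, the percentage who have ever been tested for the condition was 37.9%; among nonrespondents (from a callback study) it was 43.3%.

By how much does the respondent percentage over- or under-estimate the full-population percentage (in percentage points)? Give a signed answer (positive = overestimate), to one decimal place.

-1.5 percentage points

Nonresponse fraction = 1 − 0.73 = 0.27.
Bias = (nonresponse fraction) × (respondent percentage − nonrespondent percentage)
     = 0.27 × (37.9 − 43.3) = 0.27 × -5.4 = -1.458.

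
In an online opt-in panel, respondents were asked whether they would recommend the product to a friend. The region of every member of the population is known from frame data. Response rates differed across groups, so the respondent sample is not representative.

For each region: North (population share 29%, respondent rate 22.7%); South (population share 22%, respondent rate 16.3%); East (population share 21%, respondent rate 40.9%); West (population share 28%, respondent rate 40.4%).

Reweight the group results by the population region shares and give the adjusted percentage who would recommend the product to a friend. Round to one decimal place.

Each cell contributes population-share × respondent value:
  North: 0.29 × 22.7 = 6.583
  South: 0.22 × 16.3 = 3.586
  East: 0.21 × 40.9 = 8.589
  West: 0.28 × 40.4 = 11.312
Post-stratified estimate = 30.07 → 30.1%.

30.1%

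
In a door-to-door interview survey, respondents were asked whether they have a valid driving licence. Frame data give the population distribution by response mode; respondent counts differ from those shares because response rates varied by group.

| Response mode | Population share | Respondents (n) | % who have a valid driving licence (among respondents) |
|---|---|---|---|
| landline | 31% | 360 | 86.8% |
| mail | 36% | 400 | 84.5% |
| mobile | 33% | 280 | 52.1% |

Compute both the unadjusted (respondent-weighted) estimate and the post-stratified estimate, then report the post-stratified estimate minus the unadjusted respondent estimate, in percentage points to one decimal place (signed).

Without adjustment, the pooled respondent share is:
  (360/1040)×86.8 + (400/1040)×84.5 + (280/1040)×52.1 = 76.5731%
Reweighting by population response mode shares:
  0.31×86.8 + 0.36×84.5 + 0.33×52.1 = 74.521%
Difference = 74.521 − 76.5731 = -2.0521 pp.

-2.1 percentage points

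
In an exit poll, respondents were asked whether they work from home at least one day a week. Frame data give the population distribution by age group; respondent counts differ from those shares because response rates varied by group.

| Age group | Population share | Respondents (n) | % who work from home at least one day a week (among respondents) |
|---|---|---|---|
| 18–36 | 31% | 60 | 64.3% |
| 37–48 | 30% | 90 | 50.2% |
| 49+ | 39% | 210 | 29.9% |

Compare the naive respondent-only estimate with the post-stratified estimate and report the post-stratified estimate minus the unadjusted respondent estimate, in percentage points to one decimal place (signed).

+5.9 percentage points

Without adjustment, the pooled respondent share is:
  (60/360)×64.3 + (90/360)×50.2 + (210/360)×29.9 = 40.7083%
Post-stratified estimate weights by population shares:
  0.31×64.3 + 0.3×50.2 + 0.39×29.9 = 46.654%
Difference = 46.654 − 40.7083 = 5.9457 pp.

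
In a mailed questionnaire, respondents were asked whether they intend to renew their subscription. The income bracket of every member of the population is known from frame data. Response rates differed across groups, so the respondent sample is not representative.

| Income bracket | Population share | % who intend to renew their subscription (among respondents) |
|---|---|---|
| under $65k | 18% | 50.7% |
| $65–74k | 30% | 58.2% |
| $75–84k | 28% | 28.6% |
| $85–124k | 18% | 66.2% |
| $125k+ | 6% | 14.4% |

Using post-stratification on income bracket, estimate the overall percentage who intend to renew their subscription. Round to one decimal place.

47.4%

Post-stratification weights by population share, not respondent share:
  under $65k: 0.18 × 50.7 = 9.126
  $65–74k: 0.3 × 58.2 = 17.46
  $75–84k: 0.28 × 28.6 = 8.008
  $85–124k: 0.18 × 66.2 = 11.916
  $125k+: 0.06 × 14.4 = 0.864
Post-stratified estimate = 47.374 → 47.4%.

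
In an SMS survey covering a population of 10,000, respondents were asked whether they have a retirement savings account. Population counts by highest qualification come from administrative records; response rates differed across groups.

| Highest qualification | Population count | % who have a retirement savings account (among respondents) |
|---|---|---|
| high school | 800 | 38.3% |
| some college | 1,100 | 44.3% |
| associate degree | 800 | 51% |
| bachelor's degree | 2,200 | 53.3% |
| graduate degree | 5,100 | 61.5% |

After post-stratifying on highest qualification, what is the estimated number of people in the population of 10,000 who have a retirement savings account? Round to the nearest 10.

Apply each group's respondent rate to its population count:
  high school: 800 × 38.3% = 306.4
  some college: 1,100 × 44.3% = 487.3
  associate degree: 800 × 51% = 408
  bachelor's degree: 2,200 × 53.3% = 1172.6
  graduate degree: 5,100 × 61.5% = 3136.5
Estimated total = 5510.8 → 5,510.

5,510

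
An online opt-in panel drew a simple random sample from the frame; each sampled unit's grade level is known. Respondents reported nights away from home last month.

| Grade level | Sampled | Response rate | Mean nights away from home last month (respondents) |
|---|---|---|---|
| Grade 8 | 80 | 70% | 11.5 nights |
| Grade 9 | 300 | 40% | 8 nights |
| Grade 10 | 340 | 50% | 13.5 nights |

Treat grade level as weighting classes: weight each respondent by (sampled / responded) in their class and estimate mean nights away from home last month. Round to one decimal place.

With weight = n_sampled/n_responded per class, the weighted class total is n_sampled:
  Grade 8: 80 × 11.5 = 920
  Grade 9: 300 × 8 = 2400
  Grade 10: 340 × 13.5 = 4590
Adjusted estimate = 7910 / 720 = 10.9861 → 11.0.

11.0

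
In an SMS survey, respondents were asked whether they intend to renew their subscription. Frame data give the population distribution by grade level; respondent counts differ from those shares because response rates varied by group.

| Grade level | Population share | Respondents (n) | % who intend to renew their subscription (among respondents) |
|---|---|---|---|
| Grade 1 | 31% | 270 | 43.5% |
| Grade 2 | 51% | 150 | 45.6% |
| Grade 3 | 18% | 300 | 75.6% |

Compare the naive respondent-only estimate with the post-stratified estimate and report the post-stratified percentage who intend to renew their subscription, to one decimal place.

Without adjustment, the pooled respondent share is:
  (270/720)×43.5 + (150/720)×45.6 + (300/720)×75.6 = 57.3125%
Reweighting by population grade level shares:
  0.31×43.5 + 0.51×45.6 + 0.18×75.6 = 50.349%

50.3%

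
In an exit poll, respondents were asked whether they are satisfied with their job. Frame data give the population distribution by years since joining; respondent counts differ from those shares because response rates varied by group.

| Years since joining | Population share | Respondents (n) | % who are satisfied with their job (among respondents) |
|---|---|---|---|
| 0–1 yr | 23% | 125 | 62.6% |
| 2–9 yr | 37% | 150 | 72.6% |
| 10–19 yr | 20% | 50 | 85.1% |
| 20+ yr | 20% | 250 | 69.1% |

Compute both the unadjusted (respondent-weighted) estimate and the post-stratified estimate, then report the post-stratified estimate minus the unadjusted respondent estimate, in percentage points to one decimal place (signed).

+2.1 percentage points

Without adjustment, the pooled respondent share is:
  (125/575)×62.6 + (150/575)×72.6 + (50/575)×85.1 + (250/575)×69.1 = 69.9913%
Reweighting by population years since joining shares:
  0.23×62.6 + 0.37×72.6 + 0.2×85.1 + 0.2×69.1 = 72.1%
Difference = 72.1 − 69.9913 = 2.1087 pp.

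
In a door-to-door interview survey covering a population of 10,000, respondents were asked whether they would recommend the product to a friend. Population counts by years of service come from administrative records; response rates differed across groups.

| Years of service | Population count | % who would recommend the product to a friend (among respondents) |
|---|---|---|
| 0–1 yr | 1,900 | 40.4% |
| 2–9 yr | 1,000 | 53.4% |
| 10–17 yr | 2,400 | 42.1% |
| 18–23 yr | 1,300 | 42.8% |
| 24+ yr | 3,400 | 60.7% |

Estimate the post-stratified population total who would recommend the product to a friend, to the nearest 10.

Each cell contributes its population count × the respondent rate:
  0–1 yr: 1,900 × 40.4% = 767.6
  2–9 yr: 1,000 × 53.4% = 534
  10–17 yr: 2,400 × 42.1% = 1010.4
  18–23 yr: 1,300 × 42.8% = 556.4
  24+ yr: 3,400 × 60.7% = 2063.8
Estimated total = 4932.2 → 4,930.

4,930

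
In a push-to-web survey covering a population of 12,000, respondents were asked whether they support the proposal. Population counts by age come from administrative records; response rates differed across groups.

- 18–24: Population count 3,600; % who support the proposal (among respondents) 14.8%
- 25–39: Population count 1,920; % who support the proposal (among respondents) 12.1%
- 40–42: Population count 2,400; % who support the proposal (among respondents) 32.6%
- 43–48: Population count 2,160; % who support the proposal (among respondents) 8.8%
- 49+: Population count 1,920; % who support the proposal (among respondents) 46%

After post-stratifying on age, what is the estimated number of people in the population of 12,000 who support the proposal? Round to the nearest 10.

Estimated count per cell = population count × respondent percentage:
  18–24: 3,600 × 14.8% = 532.8
  25–39: 1,920 × 12.1% = 232.32
  40–42: 2,400 × 32.6% = 782.4
  43–48: 2,160 × 8.8% = 190.08
  49+: 1,920 × 46% = 883.2
Estimated total = 2620.8 → 2,620.

2,620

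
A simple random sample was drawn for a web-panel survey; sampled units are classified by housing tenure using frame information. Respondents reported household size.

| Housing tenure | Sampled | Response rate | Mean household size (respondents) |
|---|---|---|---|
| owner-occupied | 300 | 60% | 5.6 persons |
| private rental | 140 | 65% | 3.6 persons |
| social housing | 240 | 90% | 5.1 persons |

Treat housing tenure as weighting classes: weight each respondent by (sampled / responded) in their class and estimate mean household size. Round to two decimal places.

5.01

Inverse-response-rate weighting restores each class to its sampled count, so class totals weight by n_sampled:
  owner-occupied: 300 × 5.6 = 1680
  private rental: 140 × 3.6 = 504
  social housing: 240 × 5.1 = 1224
Adjusted estimate = 3408 / 680 = 5.01176 → 5.01.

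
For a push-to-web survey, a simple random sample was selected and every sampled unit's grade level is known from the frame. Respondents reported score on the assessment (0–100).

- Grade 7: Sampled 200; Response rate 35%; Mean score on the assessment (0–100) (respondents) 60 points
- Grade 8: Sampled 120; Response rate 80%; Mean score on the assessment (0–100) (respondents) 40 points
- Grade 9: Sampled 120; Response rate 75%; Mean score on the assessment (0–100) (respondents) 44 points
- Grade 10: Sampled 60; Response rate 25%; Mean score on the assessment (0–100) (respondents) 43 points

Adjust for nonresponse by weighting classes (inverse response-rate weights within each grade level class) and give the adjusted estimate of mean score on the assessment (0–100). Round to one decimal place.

Inverse-response-rate weighting restores each class to its sampled count, so class totals weight by n_sampled:
  Grade 7: 200 × 60 = 12,000
  Grade 8: 120 × 40 = 4800
  Grade 9: 120 × 44 = 5280
  Grade 10: 60 × 43 = 2580
Adjusted estimate = 24,660 / 500 = 49.32 → 49.3.

49.3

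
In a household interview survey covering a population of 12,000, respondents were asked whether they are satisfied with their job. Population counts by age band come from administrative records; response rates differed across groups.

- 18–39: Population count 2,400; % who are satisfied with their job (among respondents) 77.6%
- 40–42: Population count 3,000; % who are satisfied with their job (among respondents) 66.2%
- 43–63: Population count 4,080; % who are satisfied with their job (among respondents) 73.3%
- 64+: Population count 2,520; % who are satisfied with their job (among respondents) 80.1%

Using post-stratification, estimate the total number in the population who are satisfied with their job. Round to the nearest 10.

Each cell contributes its population count × the respondent rate:
  18–39: 2,400 × 77.6% = 1862.4
  40–42: 3,000 × 66.2% = 1986
  43–63: 4,080 × 73.3% = 2990.64
  64+: 2,520 × 80.1% = 2018.52
Estimated total = 8857.56 → 8,860.

8,860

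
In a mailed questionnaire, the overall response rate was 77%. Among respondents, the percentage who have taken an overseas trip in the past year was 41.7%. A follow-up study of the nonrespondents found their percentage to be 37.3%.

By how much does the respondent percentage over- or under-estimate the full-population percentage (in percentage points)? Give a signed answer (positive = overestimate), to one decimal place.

Nonresponse fraction = 1 − 0.77 = 0.23.
Bias = (nonresponse fraction) × (respondent percentage − nonrespondent percentage)
     = 0.23 × (41.7 − 37.3) = 0.23 × 4.4 = 1.012.

+1.0 percentage points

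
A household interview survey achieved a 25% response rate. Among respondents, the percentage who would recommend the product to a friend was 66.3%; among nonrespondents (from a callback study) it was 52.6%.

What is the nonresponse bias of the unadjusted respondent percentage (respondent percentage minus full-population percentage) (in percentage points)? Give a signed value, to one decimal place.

Nonresponse fraction = 1 − 0.25 = 0.75.
Bias = (nonresponse fraction) × (respondent percentage − nonrespondent percentage)
     = 0.75 × (66.3 − 52.6) = 0.75 × 13.7 = 10.275.

+10.3 percentage points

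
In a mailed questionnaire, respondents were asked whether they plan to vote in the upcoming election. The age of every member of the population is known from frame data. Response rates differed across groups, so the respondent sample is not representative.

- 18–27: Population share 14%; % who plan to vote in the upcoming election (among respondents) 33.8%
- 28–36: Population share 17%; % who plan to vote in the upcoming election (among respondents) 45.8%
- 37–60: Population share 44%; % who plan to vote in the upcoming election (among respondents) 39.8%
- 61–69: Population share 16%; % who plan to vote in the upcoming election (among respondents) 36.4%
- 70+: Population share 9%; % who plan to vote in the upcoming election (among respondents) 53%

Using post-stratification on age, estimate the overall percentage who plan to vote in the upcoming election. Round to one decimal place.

40.6%

Reweight to the known age distribution:
  18–27: 0.14 × 33.8 = 4.732
  28–36: 0.17 × 45.8 = 7.786
  37–60: 0.44 × 39.8 = 17.512
  61–69: 0.16 × 36.4 = 5.824
  70+: 0.09 × 53 = 4.77
Post-stratified estimate = 40.624 → 40.6%.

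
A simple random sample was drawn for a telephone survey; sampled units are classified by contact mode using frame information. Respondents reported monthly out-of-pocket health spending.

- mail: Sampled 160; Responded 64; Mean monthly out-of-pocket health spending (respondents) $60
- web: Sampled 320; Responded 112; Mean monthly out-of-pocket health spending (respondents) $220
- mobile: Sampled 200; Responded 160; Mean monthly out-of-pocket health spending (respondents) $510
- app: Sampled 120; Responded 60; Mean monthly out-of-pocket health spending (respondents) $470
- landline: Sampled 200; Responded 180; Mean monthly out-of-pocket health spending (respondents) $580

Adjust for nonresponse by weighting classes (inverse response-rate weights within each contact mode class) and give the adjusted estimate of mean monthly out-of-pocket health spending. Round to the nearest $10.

Class response rates: mail 64/160 = 40%, web 112/320 = 35%, mobile 160/200 = 80%, app 60/120 = 50%, landline 180/200 = 90%.
With weight = n_sampled/n_responded per class, the weighted class total is n_sampled:
  mail: 160 × 60 = 9600
  web: 320 × 220 = 70,400
  mobile: 200 × 510 = 102,000
  app: 120 × 470 = 56,400
  landline: 200 × 580 = 116,000
Adjusted estimate = 354,400 / 1,000 = 354.4 → $350.

$350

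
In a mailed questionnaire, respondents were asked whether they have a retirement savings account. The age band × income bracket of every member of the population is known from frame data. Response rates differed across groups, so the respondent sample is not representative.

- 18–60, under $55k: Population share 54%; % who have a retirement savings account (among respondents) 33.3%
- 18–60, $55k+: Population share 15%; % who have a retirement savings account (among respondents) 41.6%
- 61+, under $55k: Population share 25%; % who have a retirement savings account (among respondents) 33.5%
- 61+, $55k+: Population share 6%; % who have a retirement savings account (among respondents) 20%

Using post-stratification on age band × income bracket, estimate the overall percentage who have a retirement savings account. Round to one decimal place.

Reweight to the known age band × income bracket distribution:
  18–60, under $55k: 0.54 × 33.3 = 17.982
  18–60, $55k+: 0.15 × 41.6 = 6.24
  61+, under $55k: 0.25 × 33.5 = 8.375
  61+, $55k+: 0.06 × 20 = 1.2
Post-stratified estimate = 33.797 → 33.8%.

33.8%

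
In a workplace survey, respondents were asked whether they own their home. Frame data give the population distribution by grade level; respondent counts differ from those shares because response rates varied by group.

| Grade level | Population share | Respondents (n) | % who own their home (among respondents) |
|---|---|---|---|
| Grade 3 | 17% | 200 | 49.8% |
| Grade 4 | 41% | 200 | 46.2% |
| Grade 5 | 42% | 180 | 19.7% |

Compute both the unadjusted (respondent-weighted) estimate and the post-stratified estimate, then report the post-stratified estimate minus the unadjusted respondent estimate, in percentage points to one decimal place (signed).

-3.5 percentage points

Unadjusted (pooled respondent) estimate weights by respondent counts:
  (200/580)×49.8 + (200/580)×46.2 + (180/580)×19.7 = 39.2172%
Post-stratified estimate weights by population shares:
  0.17×49.8 + 0.41×46.2 + 0.42×19.7 = 35.682%
Difference = 35.682 − 39.2172 = -3.5352 pp.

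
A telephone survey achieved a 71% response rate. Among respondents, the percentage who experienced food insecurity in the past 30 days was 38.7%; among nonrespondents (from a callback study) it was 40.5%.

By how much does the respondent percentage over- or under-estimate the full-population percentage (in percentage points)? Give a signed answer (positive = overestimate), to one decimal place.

-0.5 percentage points

Nonresponse fraction = 1 − 0.71 = 0.29.
Bias = (nonresponse fraction) × (respondent percentage − nonrespondent percentage)
     = 0.29 × (38.7 − 40.5) = 0.29 × -1.8 = -0.522.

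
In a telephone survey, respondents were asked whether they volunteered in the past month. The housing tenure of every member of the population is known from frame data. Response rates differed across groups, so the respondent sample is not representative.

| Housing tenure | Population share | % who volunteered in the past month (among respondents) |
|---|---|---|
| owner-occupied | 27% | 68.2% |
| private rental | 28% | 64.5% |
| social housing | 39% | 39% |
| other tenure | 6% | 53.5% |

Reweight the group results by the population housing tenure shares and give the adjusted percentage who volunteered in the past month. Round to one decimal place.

Reweight to the known housing tenure distribution:
  owner-occupied: 0.27 × 68.2 = 18.414
  private rental: 0.28 × 64.5 = 18.06
  social housing: 0.39 × 39 = 15.21
  other tenure: 0.06 × 53.5 = 3.21
Post-stratified estimate = 54.894 → 54.9%.

54.9%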